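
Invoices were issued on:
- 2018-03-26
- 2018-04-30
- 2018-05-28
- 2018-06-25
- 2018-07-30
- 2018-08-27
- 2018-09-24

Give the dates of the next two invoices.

These are Mondays with 35, 28, 28, 35, 28, 28-day gaps.
Each is the final Monday of its month — 2018-04-30 is past the 28th, so '4th Monday' doesn't fit.
Last Monday of October 2018: 2018-10-29.
November 2018 ends with Monday 2018-11-26.

2018-10-29, 2018-11-26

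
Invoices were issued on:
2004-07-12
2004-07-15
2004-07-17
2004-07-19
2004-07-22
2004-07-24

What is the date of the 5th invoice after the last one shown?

2004-08-05

Every event lands on a Monday or Thursday or Saturday (gaps cycle 3, 2, 2, 3, 2).
So the schedule is: every Monday, Thursday and Saturday.
Next Monday: 2004-07-26.
Next Thursday: 2004-07-29.
The following Saturday is 2004-07-31.
The following Monday is 2004-08-02.
The following Thursday is 2004-08-05.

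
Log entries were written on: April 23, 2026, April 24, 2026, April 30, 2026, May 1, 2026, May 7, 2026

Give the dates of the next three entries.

Gaps: 1, 6, 1, 6 days — not constant, but cyclic with period 2.
The events fall on every Thursday and Friday.
The following Friday is May 8, 2026.
Next Thursday: May 14, 2026.
Next Friday: May 15, 2026.

May 8, 2026; May 14, 2026; May 15, 2026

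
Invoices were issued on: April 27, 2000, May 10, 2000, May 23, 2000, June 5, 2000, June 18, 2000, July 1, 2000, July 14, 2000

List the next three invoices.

July 27, 2000; August 9, 2000; August 22, 2000

Every event comes 13 days after the last (13, 13, 13, 13, 13, 13).
July 14, 2000 + 13 days = July 27, 2000.
July 27, 2000 + 13 days = August 9, 2000.
August 9, 2000 + 13 days = August 22, 2000.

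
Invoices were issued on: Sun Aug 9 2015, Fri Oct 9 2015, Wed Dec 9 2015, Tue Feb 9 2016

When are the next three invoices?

Gaps: 61, 61, 62 days — not constant. Every event is on the 9th of the month.
Pattern: the 9th of every 2 months.
April 2016: Sat Apr 9 2016.
Next: June 2016 → Thu Jun 9 2016.
August 2016: Tue Aug 9 2016.

Sat Apr 9 2016, Thu Jun 9 2016, Tue Aug 9 2016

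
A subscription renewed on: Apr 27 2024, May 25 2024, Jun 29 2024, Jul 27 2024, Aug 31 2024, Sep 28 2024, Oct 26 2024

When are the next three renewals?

Nov 30 2024, Dec 28 2024, Jan 25 2025

Every date is a Saturday; gaps 28, 35, 28, 35, 28, 28 days.
Each is the last Saturday of its month (at least one falls on the 29th or later, ruling out '4th Saturday').
November 2024 ends with Saturday Nov 30 2024.
Last Saturday of December 2024: Dec 28 2024.
Last Saturday of January 2025: Jan 25 2025.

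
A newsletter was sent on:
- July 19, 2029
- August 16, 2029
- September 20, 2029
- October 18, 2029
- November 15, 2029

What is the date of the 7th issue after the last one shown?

Gaps: 28, 35, 28, 28 days — a mix of 28 and 35. Every date is a Thursday.
Each is the 3rd Thursday of its month.
December 2029 — 3rd Thursday is December 20, 2029.
3rd Thursday of January 2030: January 17, 2030.
February 2030 — 3rd Thursday is February 21, 2030.
3rd Thursday of March 2030: March 21, 2030.
3rd Thursday of April 2030: April 18, 2030.
May 2030 — 3rd Thursday is May 16, 2030.
3rd Thursday of June 2030: June 20, 2030.

June 20, 2030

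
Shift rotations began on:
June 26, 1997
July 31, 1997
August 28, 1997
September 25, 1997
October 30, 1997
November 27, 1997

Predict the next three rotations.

All Thursdays; the gaps (35, 28, 28, 35, 28) vary with month length.
This is the last Thursday of each month.
Last Thursday of December 1997: December 25, 1997.
Last Thursday of January 1998: January 29, 1998.
February 1998 ends with Thursday February 26, 1998.

December 25, 1997; January 29, 1998; February 26, 1998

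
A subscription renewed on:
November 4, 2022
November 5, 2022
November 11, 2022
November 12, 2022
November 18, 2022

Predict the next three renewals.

Gaps: 1, 6, 1, 6 days — not constant, but cyclic with period 2.
The events fall on every Friday and Saturday.
Next Saturday: November 19, 2022.
Next Friday: November 25, 2022.
Next Saturday: November 26, 2022.

November 19, 2022; November 25, 2022; November 26, 2022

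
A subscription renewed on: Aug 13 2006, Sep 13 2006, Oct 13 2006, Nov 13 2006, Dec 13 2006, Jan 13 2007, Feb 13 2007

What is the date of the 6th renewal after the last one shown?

Aug 13 2007

The day-of-month is always 13 (31, 30, 31, 30, 31, 31 days between events).
So this recurs on the 13th of each month.
March 2007: Mar 13 2007.
Next: April 2007 → Apr 13 2007.
May 2007: May 13 2007.
Next: June 2007 → Jun 13 2007.
Next: July 2007 → Jul 13 2007.
Next: August 2007 → Aug 13 2007.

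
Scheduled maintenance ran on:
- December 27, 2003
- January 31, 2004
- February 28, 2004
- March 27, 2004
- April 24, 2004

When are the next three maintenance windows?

Every date is a Saturday; gaps 35, 28, 28, 28 days.
Each is the last Saturday of its month (at least one falls on the 29th or later, ruling out '4th Saturday').
May 2004 ends with Saturday May 29, 2004.
June 2004 ends with Saturday June 26, 2004.
July 2004 ends with Saturday July 31, 2004.

May 29, 2004; June 26, 2004; July 31, 2004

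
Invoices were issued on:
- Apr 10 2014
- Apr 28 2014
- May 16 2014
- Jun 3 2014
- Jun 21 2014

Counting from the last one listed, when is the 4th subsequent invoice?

Every event comes 18 days after the last (18, 18, 18, 18).
Jun 21 2014 + 18 days = Jul 9 2014.
Jul 9 2014 + 18 days = Jul 27 2014.
Jul 27 2014 + 18 days = Aug 14 2014.
Aug 14 2014 + 18 days = Sep 1 2014.

Sep 1 2014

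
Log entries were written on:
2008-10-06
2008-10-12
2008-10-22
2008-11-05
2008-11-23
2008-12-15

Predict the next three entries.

The spacing grows by 4 each time: 6, 10, 14, 18, 22 days.
Next gap: 26 days. 2008-12-15 + 26 days = 2009-01-10.
Next gap: 30 days. 2009-01-10 + 30 days = 2009-02-09.
Next gap: 34 days. 2009-02-09 + 34 days = 2009-03-15.

2009-01-10, 2009-02-09, 2009-03-15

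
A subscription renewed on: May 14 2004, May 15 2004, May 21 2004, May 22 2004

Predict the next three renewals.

Gaps: 1, 6, 1 days — not constant, but cyclic with period 2.
The events fall on every Friday and Saturday.
Next Friday: May 28 2004.
Next Saturday: May 29 2004.
The following Friday is Jun 4 2004.

May 28 2004, May 29 2004, Jun 4 2004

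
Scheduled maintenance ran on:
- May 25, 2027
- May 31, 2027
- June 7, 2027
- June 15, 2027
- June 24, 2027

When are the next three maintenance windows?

July 4, 2027; July 15, 2027; July 27, 2027

Gaps: 6, 7, 8, 9 days — each gap is 1 larger than the previous one.
Next gap: 10 days. June 24, 2027 + 10 days = July 4, 2027.
Next gap: 11 days. July 4, 2027 + 11 days = July 15, 2027.
Next gap: 12 days. July 15, 2027 + 12 days = July 27, 2027.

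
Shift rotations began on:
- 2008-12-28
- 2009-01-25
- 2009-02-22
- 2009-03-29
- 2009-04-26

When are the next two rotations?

2009-05-31, 2009-06-28

All Sundays; the gaps (28, 28, 35, 28) vary with month length.
This is the last Sunday of each month.
Last Sunday of May 2009: 2009-05-31.
June 2009 ends with Sunday 2009-06-28.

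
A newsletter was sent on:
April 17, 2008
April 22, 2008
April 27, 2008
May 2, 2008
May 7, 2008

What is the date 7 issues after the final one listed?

The spacing is 5, 5, 5, 5 days — always 5 days.
May 7, 2008 + 5 days = May 12, 2008.
May 12, 2008 + 5 days = May 17, 2008.
May 17, 2008 + 5 days = May 22, 2008.
May 22, 2008 + 5 days = May 27, 2008.
May 27, 2008 + 5 days = June 1, 2008.
June 1, 2008 + 5 days = June 6, 2008.
June 6, 2008 + 5 days = June 11, 2008.

June 11, 2008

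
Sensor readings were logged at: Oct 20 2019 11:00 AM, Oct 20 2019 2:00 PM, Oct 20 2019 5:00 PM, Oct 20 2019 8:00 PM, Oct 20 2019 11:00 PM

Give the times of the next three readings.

Oct 21 2019 2:00 AM, Oct 21 2019 5:00 AM, Oct 21 2019 8:00 AM

Spacing: 3, 3, 3, 3 h — constant 3 h.
Oct 20 2019 11:00 PM + 3 h = Oct 21 2019 2:00 AM.
Oct 21 2019 2:00 AM + 3 h = Oct 21 2019 5:00 AM.
Oct 21 2019 5:00 AM + 3 h = Oct 21 2019 8:00 AM.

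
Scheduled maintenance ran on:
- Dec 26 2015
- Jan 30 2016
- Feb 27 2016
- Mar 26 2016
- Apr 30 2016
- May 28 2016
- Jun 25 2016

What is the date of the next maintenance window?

These are Saturdays with 35, 28, 28, 35, 28, 28-day gaps.
Each is the final Saturday of its month — Jan 30 2016 is past the 28th, so '4th Saturday' doesn't fit.
Last Saturday of July 2016: Jul 30 2016.

Jul 30 2016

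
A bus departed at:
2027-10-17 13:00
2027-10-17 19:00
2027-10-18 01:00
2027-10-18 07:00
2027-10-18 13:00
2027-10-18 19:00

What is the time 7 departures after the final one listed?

2027-10-20 13:00

Gaps: 6, 6, 6, 6, 6 hours — each event is 6 hours after the previous one.
2027-10-18 19:00 + 6 h = 2027-10-19 01:00.
2027-10-19 01:00 + 6 h = 2027-10-19 07:00.
2027-10-19 07:00 + 6 h = 2027-10-19 13:00.
2027-10-19 13:00 + 6 h = 2027-10-19 19:00.
2027-10-19 19:00 + 6 h = 2027-10-20 01:00.
2027-10-20 01:00 + 6 h = 2027-10-20 07:00.
2027-10-20 07:00 + 6 h = 2027-10-20 13:00.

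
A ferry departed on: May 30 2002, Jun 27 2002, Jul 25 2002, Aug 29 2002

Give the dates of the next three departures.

Sep 26 2002, Oct 31 2002, Nov 28 2002

All Thursdays; the gaps (28, 28, 35) vary with month length.
This is the last Thursday of each month.
September 2002 ends with Thursday Sep 26 2002.
Last Thursday of October 2002: Oct 31 2002.
Last Thursday of November 2002: Nov 28 2002.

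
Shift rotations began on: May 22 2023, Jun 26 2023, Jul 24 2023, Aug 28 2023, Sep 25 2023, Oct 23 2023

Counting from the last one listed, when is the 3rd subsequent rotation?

All dates are Mondays, 35, 28, 35, 28, 28 days apart.
Specifically, the 4th Monday of each month.
November 2023 — 4th Monday is Nov 27 2023.
4th Monday of December 2023: Dec 25 2023.
January 2024 — 4th Monday is Jan 22 2024.

Jan 22 2024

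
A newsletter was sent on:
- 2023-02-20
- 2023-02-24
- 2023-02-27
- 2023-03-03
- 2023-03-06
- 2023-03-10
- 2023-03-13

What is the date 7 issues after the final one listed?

Gaps: 4, 3, 4, 3, 4, 3 days — not constant, but cyclic with period 2.
The events fall on every Monday and Friday.
The following Friday is 2023-03-17.
Next Monday: 2023-03-20.
The following Friday is 2023-03-24.
The following Monday is 2023-03-27.
Next Friday: 2023-03-31.
Next Monday: 2023-04-03.
Next Friday: 2023-04-07.

2023-04-07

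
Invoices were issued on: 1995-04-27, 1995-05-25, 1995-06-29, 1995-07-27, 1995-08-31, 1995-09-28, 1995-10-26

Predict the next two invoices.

1995-11-30, 1995-12-28

Every date is a Thursday; gaps 28, 35, 28, 35, 28, 28 days.
Each is the last Thursday of its month (at least one falls on the 29th or later, ruling out '4th Thursday').
November 1995 ends with Thursday 1995-11-30.
Last Thursday of December 1995: 1995-12-28.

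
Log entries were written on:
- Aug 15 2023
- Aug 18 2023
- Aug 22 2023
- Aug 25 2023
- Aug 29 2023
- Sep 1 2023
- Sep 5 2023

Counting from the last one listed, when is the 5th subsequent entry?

Gaps: 3, 4, 3, 4, 3, 4 days — not constant, but cyclic with period 2.
The events fall on every Tuesday and Friday.
The following Friday is Sep 8 2023.
Next Tuesday: Sep 12 2023.
Next Friday: Sep 15 2023.
Next Tuesday: Sep 19 2023.
The following Friday is Sep 22 2023.

Sep 22 2023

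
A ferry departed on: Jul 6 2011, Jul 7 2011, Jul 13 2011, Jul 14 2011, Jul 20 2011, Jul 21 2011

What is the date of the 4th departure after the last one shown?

Aug 4 2011

The gap pattern 1, 6, 1, 6, 1 repeats every 2 events.
These are the Wednesdays and Thursdays of each week.
Next Wednesday: Jul 27 2011.
The following Thursday is Jul 28 2011.
The following Wednesday is Aug 3 2011.
Next Thursday: Aug 4 2011.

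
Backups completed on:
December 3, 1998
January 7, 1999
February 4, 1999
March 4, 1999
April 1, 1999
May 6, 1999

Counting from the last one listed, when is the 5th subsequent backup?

All dates are Thursdays, 35, 28, 28, 28, 35 days apart.
Specifically, the 1st Thursday of each month.
1st Thursday of June 1999: June 3, 1999.
1st Thursday of July 1999: July 1, 1999.
August 1999 — 1st Thursday is August 5, 1999.
September 1999 — 1st Thursday is September 2, 1999.
October 1999 — 1st Thursday is October 7, 1999.

October 7, 1999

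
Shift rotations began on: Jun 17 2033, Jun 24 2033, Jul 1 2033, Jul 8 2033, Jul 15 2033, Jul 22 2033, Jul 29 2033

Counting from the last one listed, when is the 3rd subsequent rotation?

Gaps between consecutive events: 7, 7, 7, 7, 7, 7 days — a constant 7-day interval.
Jul 29 2033 + 7 days = Aug 5 2033.
Aug 5 2033 + 7 days = Aug 12 2033.
Aug 12 2033 + 7 days = Aug 19 2033.

Aug 19 2033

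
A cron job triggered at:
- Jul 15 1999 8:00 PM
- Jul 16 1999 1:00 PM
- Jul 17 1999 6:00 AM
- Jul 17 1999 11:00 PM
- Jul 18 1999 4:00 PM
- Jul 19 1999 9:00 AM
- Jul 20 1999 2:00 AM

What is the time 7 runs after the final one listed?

Spacing: 17, 17, 17, 17, 17, 17 h — constant 17 h.
Jul 20 1999 2:00 AM + 17 h = Jul 20 1999 7:00 PM.
Jul 20 1999 7:00 PM + 17 h = Jul 21 1999 12:00 PM.
Jul 21 1999 12:00 PM + 17 h = Jul 22 1999 5:00 AM.
Jul 22 1999 5:00 AM + 17 h = Jul 22 1999 10:00 PM.
Jul 22 1999 10:00 PM + 17 h = Jul 23 1999 3:00 PM.
Jul 23 1999 3:00 PM + 17 h = Jul 24 1999 8:00 AM.
Jul 24 1999 8:00 AM + 17 h = Jul 25 1999 1:00 AM.

Jul 25 1999 1:00 AM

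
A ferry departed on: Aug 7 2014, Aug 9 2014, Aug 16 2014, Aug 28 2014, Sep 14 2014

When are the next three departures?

The spacing grows by 5 each time: 2, 7, 12, 17 days.
Next gap: 22 days. Sep 14 2014 + 22 days = Oct 6 2014.
Next gap: 27 days. Oct 6 2014 + 27 days = Nov 2 2014.
Next gap: 32 days. Nov 2 2014 + 32 days = Dec 4 2014.

Oct 6 2014, Nov 2 2014, Dec 4 2014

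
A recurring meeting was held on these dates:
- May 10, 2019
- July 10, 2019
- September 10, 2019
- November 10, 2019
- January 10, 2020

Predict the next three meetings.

Each date is the 10th; the gaps (61, 62, 61, 61) track the month lengths.
The rule is the 10th of every 2 months.
Next: March 2020 → March 10, 2020.
May 2020: May 10, 2020.
Next: July 2020 → July 10, 2020.

March 10, 2020; May 10, 2020; July 10, 2020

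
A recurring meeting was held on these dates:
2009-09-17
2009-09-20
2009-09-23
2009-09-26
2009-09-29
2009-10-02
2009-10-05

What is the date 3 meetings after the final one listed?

Gaps between consecutive events: 3, 3, 3, 3, 3, 3 days — a constant 3-day interval.
2009-10-05 + 3 days = 2009-10-08.
2009-10-08 + 3 days = 2009-10-11.
2009-10-11 + 3 days = 2009-10-14.

2009-10-14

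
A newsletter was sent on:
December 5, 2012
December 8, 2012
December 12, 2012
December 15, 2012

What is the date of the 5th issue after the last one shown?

January 2, 2013

The gap pattern 3, 4, 3 repeats every 2 events.
These are the Wednesdays and Saturdays of each week.
Next Wednesday: December 19, 2012.
The following Saturday is December 22, 2012.
Next Wednesday: December 26, 2012.
Next Saturday: December 29, 2012.
The following Wednesday is January 2, 2013.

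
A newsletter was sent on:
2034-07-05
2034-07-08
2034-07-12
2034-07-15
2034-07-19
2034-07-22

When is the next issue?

Gaps: 3, 4, 3, 4, 3 days — not constant, but cyclic with period 2.
The events fall on every Wednesday and Saturday.
The following Wednesday is 2034-07-26.

2034-07-26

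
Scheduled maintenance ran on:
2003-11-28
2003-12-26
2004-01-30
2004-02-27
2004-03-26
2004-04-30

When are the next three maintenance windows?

Every date is a Friday; gaps 28, 35, 28, 28, 35 days.
Each is the last Friday of its month (at least one falls on the 29th or later, ruling out '4th Friday').
Last Friday of May 2004: 2004-05-28.
Last Friday of June 2004: 2004-06-25.
July 2004 ends with Friday 2004-07-30.

2004-05-28, 2004-06-25, 2004-07-30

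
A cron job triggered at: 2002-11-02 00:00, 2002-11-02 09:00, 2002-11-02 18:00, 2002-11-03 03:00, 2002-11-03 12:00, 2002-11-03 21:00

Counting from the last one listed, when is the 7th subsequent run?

2002-11-06 12:00

The interval is a steady 9 hours (9, 9, 9, 9, 9).
2002-11-03 21:00 + 9 h = 2002-11-04 06:00.
2002-11-04 06:00 + 9 h = 2002-11-04 15:00.
2002-11-04 15:00 + 9 h = 2002-11-05 00:00.
2002-11-05 00:00 + 9 h = 2002-11-05 09:00.
2002-11-05 09:00 + 9 h = 2002-11-05 18:00.
2002-11-05 18:00 + 9 h = 2002-11-06 03:00.
2002-11-06 03:00 + 9 h = 2002-11-06 12:00.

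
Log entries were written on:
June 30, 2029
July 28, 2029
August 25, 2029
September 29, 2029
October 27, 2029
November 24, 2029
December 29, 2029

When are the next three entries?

January 26, 2030; February 23, 2030; March 30, 2030

Every date is a Saturday; gaps 28, 28, 35, 28, 28, 35 days.
Each is the last Saturday of its month (at least one falls on the 29th or later, ruling out '4th Saturday').
Last Saturday of January 2030: January 26, 2030.
Last Saturday of February 2030: February 23, 2030.
Last Saturday of March 2030: March 30, 2030.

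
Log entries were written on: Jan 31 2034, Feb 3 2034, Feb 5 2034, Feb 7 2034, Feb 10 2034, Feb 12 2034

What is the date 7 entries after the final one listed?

Feb 28 2034

The gap pattern 3, 2, 2, 3, 2 repeats every 3 events.
These are the Tuesdays, Fridays and Sundays of each week.
The following Tuesday is Feb 14 2034.
The following Friday is Feb 17 2034.
Next Sunday: Feb 19 2034.
Next Tuesday: Feb 21 2034.
Next Friday: Feb 24 2034.
Next Sunday: Feb 26 2034.
Next Tuesday: Feb 28 2034.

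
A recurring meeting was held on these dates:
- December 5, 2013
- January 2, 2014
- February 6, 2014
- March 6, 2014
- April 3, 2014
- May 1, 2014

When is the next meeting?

Gaps: 28, 35, 28, 28, 28 days — a mix of 28 and 35. Every date is a Thursday.
Each is the 1st Thursday of its month.
June 2014 — 1st Thursday is June 5, 2014.

June 5, 2014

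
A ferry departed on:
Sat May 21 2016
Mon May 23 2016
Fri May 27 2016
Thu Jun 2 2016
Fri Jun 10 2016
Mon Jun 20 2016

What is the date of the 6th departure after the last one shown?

Fri Sep 30 2016

Intervals are 2, 4, 6, 8, 10 days — an arithmetic progression with common difference 2.
Next gap: 12 days. Mon Jun 20 2016 + 12 days = Sat Jul 2 2016.
Next gap: 14 days. Sat Jul 2 2016 + 14 days = Sat Jul 16 2016.
Next gap: 16 days. Sat Jul 16 2016 + 16 days = Mon Aug 1 2016.
Next gap: 18 days. Mon Aug 1 2016 + 18 days = Fri Aug 19 2016.
Next gap: 20 days. Fri Aug 19 2016 + 20 days = Thu Sep 8 2016.
Next gap: 22 days. Thu Sep 8 2016 + 22 days = Fri Sep 30 2016.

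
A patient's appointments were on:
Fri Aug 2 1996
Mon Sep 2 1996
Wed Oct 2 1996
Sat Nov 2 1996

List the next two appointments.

Mon Dec 2 1996, Thu Jan 2 1997

The day-of-month is always 2 (31, 30, 31 days between events).
So this recurs on the 2nd of each month.
Next: December 1996 → Mon Dec 2 1996.
Next: January 1997 → Thu Jan 2 1997.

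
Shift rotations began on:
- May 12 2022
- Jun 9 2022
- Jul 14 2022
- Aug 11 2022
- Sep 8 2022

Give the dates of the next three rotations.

Oct 13 2022, Nov 10 2022, Dec 8 2022

All dates are Thursdays, 28, 35, 28, 28 days apart.
Specifically, the 2nd Thursday of each month.
2nd Thursday of October 2022: Oct 13 2022.
November 2022 — 2nd Thursday is Nov 10 2022.
December 2022 — 2nd Thursday is Dec 8 2022.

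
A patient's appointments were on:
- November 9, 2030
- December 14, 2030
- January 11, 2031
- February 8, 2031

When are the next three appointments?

Gaps: 35, 28, 28 days — a mix of 28 and 35. Every date is a Saturday.
Each is the 2nd Saturday of its month.
March 2031 — 2nd Saturday is March 8, 2031.
April 2031 — 2nd Saturday is April 12, 2031.
May 2031 — 2nd Saturday is May 10, 2031.

March 8, 2031; April 12, 2031; May 10, 2031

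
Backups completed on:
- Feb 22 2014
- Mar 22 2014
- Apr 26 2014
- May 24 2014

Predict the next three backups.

Jun 28 2014, Jul 26 2014, Aug 23 2014

All dates are Saturdays, 28, 35, 28 days apart.
Specifically, the 4th Saturday of each month.
June 2014 — 4th Saturday is Jun 28 2014.
4th Saturday of July 2014: Jul 26 2014.
4th Saturday of August 2014: Aug 23 2014.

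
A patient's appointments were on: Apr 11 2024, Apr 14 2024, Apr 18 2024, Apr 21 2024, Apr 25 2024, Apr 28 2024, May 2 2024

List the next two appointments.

May 5 2024, May 9 2024

Every event lands on a Thursday or Sunday (gaps cycle 3, 4, 3, 4, 3, 4).
So the schedule is: every Thursday and Sunday.
Next Sunday: May 5 2024.
The following Thursday is May 9 2024.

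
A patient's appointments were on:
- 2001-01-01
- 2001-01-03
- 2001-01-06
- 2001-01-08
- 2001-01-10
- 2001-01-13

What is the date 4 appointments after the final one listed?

2001-01-22

Every event lands on a Monday or Wednesday or Saturday (gaps cycle 2, 3, 2, 2, 3).
So the schedule is: every Monday, Wednesday and Saturday.
Next Monday: 2001-01-15.
The following Wednesday is 2001-01-17.
The following Saturday is 2001-01-20.
The following Monday is 2001-01-22.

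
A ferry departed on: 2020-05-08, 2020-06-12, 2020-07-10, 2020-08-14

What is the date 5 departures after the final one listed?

All dates are Fridays, 35, 28, 35 days apart.
Specifically, the 2nd Friday of each month.
2nd Friday of September 2020: 2020-09-11.
October 2020 — 2nd Friday is 2020-10-09.
2nd Friday of November 2020: 2020-11-13.
December 2020 — 2nd Friday is 2020-12-11.
2nd Friday of January 2021: 2021-01-08.

2021-01-08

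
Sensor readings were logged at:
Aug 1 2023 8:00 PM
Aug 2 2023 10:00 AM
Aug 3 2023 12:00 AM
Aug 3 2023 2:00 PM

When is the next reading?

Gaps: 14, 14, 14 hours — each event is 14 hours after the previous one.
Aug 3 2023 2:00 PM + 14 h = Aug 4 2023 4:00 AM.

Aug 4 2023 4:00 AM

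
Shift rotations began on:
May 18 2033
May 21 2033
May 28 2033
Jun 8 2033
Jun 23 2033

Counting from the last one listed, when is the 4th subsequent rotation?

Oct 1 2033

Gaps: 3, 7, 11, 15 days — each gap is 4 larger than the previous one.
Next gap: 19 days. Jun 23 2033 + 19 days = Jul 12 2033.
Next gap: 23 days. Jul 12 2033 + 23 days = Aug 4 2033.
Next gap: 27 days. Aug 4 2033 + 27 days = Aug 31 2033.
Next gap: 31 days. Aug 31 2033 + 31 days = Oct 1 2033.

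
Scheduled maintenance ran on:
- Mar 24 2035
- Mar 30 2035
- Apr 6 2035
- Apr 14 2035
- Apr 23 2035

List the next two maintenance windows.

May 3 2035, May 14 2035

The spacing grows by 1 each time: 6, 7, 8, 9 days.
Next gap: 10 days. Apr 23 2035 + 10 days = May 3 2035.
Next gap: 11 days. May 3 2035 + 11 days = May 14 2035.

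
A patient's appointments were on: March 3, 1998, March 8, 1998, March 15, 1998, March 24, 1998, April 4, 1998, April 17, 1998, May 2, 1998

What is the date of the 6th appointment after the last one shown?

September 11, 1998

The spacing grows by 2 each time: 5, 7, 9, 11, 13, 15 days.
Next gap: 17 days. May 2, 1998 + 17 days = May 19, 1998.
Next gap: 19 days. May 19, 1998 + 19 days = June 7, 1998.
Next gap: 21 days. June 7, 1998 + 21 days = June 28, 1998.
Next gap: 23 days. June 28, 1998 + 23 days = July 21, 1998.
Next gap: 25 days. July 21, 1998 + 25 days = August 15, 1998.
Next gap: 27 days. August 15, 1998 + 27 days = September 11, 1998.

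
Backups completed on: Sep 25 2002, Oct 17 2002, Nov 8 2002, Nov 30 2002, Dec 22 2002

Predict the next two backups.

Jan 13 2003, Feb 4 2003

Every event comes 22 days after the last (22, 22, 22, 22).
Dec 22 2002 + 22 days = Jan 13 2003.
Jan 13 2003 + 22 days = Feb 4 2003.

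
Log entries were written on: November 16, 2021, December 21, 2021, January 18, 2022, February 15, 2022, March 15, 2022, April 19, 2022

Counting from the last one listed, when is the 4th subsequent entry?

All dates are Tuesdays, 35, 28, 28, 28, 35 days apart.
Specifically, the 3rd Tuesday of each month.
3rd Tuesday of May 2022: May 17, 2022.
June 2022 — 3rd Tuesday is June 21, 2022.
July 2022 — 3rd Tuesday is July 19, 2022.
August 2022 — 3rd Tuesday is August 16, 2022.

August 16, 2022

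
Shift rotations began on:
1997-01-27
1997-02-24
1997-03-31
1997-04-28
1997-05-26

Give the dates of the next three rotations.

1997-06-30, 1997-07-28, 1997-08-25

These are Mondays with 28, 35, 28, 28-day gaps.
Each is the final Monday of its month — 1997-03-31 is past the 28th, so '4th Monday' doesn't fit.
June 1997 ends with Monday 1997-06-30.
July 1997 ends with Monday 1997-07-28.
August 1997 ends with Monday 1997-08-25.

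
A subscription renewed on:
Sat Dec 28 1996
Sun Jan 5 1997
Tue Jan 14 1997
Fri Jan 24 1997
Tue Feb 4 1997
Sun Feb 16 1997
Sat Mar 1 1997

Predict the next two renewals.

The spacing grows by 1 each time: 8, 9, 10, 11, 12, 13 days.
Next gap: 14 days. Sat Mar 1 1997 + 14 days = Sat Mar 15 1997.
Next gap: 15 days. Sat Mar 15 1997 + 15 days = Sun Mar 30 1997.

Sat Mar 15 1997, Sun Mar 30 1997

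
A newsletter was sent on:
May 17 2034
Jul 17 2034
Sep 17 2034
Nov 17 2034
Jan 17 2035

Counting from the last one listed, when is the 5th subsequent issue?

Nov 17 2035

The day-of-month is always 17 (61, 62, 61, 61 days between events).
So this recurs on the 17th of every 2 months.
March 2035: Mar 17 2035.
May 2035: May 17 2035.
Next: July 2035 → Jul 17 2035.
Next: September 2035 → Sep 17 2035.
November 2035: Nov 17 2035.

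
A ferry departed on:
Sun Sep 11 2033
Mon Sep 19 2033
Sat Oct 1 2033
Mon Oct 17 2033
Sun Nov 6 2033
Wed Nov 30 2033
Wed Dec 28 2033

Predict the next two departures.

Sun Jan 29 2034, Mon Mar 6 2034

Intervals are 8, 12, 16, 20, 24, 28 days — an arithmetic progression with common difference 4.
Next gap: 32 days. Wed Dec 28 2033 + 32 days = Sun Jan 29 2034.
Next gap: 36 days. Sun Jan 29 2034 + 36 days = Mon Mar 6 2034.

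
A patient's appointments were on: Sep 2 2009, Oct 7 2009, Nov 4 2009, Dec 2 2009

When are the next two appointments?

Jan 6 2010, Feb 3 2010

All dates are Wednesdays, 35, 28, 28 days apart.
Specifically, the 1st Wednesday of each month.
1st Wednesday of January 2010: Jan 6 2010.
February 2010 — 1st Wednesday is Feb 3 2010.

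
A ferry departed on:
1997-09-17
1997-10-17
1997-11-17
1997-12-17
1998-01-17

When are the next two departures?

Each date is the 17th; the gaps (30, 31, 30, 31) track the month lengths.
The rule is the 17th of each month.
Next: February 1998 → 1998-02-17.
Next: March 1998 → 1998-03-17.

1998-02-17, 1998-03-17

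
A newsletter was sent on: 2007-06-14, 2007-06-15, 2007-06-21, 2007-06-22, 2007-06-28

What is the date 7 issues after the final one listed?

The gap pattern 1, 6, 1, 6 repeats every 2 events.
These are the Thursdays and Fridays of each week.
Next Friday: 2007-06-29.
Next Thursday: 2007-07-05.
Next Friday: 2007-07-06.
The following Thursday is 2007-07-12.
Next Friday: 2007-07-13.
Next Thursday: 2007-07-19.
The following Friday is 2007-07-20.

2007-07-20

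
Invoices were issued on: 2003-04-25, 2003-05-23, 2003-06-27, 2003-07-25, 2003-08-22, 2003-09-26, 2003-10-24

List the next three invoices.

All dates are Fridays, 28, 35, 28, 28, 35, 28 days apart.
Specifically, the 4th Friday of each month.
4th Friday of November 2003: 2003-11-28.
4th Friday of December 2003: 2003-12-26.
4th Friday of January 2004: 2004-01-23.

2003-11-28, 2003-12-26, 2004-01-23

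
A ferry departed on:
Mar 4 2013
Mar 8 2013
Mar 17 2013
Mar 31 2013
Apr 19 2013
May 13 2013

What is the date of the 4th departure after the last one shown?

Gaps: 4, 9, 14, 19, 24 days — each gap is 5 larger than the previous one.
Next gap: 29 days. May 13 2013 + 29 days = Jun 11 2013.
Next gap: 34 days. Jun 11 2013 + 34 days = Jul 15 2013.
Next gap: 39 days. Jul 15 2013 + 39 days = Aug 23 2013.
Next gap: 44 days. Aug 23 2013 + 44 days = Oct 6 2013.

Oct 6 2013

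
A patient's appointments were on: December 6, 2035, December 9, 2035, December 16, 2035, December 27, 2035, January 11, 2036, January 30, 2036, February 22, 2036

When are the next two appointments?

Gaps: 3, 7, 11, 15, 19, 23 days — each gap is 4 larger than the previous one.
Next gap: 27 days. February 22, 2036 + 27 days = March 20, 2036.
Next gap: 31 days. March 20, 2036 + 31 days = April 20, 2036.

March 20, 2036; April 20, 2036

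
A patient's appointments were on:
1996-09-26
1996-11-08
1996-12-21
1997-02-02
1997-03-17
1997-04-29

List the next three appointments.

1997-06-11, 1997-07-24, 1997-09-05

Every event comes 43 days after the last (43, 43, 43, 43, 43).
1997-04-29 + 43 days = 1997-06-11.
1997-06-11 + 43 days = 1997-07-24.
1997-07-24 + 43 days = 1997-09-05.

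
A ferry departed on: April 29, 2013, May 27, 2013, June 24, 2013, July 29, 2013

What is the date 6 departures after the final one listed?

All Mondays; the gaps (28, 28, 35) vary with month length.
This is the last Monday of each month.
Last Monday of August 2013: August 26, 2013.
September 2013 ends with Monday September 30, 2013.
Last Monday of October 2013: October 28, 2013.
November 2013 ends with Monday November 25, 2013.
December 2013 ends with Monday December 30, 2013.
January 2014 ends with Monday January 27, 2014.

January 27, 2014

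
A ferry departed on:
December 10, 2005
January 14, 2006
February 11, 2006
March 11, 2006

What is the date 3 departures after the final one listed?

All dates are Saturdays, 35, 28, 28 days apart.
Specifically, the 2nd Saturday of each month.
2nd Saturday of April 2006: April 8, 2006.
2nd Saturday of May 2006: May 13, 2006.
June 2006 — 2nd Saturday is June 10, 2006.

June 10, 2006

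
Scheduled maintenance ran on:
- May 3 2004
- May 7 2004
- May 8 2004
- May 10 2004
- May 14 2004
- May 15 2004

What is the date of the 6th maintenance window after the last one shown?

May 29 2004

The gap pattern 4, 1, 2, 4, 1 repeats every 3 events.
These are the Mondays, Fridays and Saturdays of each week.
Next Monday: May 17 2004.
The following Friday is May 21 2004.
The following Saturday is May 22 2004.
Next Monday: May 24 2004.
Next Friday: May 28 2004.
Next Saturday: May 29 2004.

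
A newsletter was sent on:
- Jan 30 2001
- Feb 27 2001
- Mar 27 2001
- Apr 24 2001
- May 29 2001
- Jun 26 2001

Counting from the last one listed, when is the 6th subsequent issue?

All Tuesdays; the gaps (28, 28, 28, 35, 28) vary with month length.
This is the last Tuesday of each month.
July 2001 ends with Tuesday Jul 31 2001.
August 2001 ends with Tuesday Aug 28 2001.
September 2001 ends with Tuesday Sep 25 2001.
October 2001 ends with Tuesday Oct 30 2001.
November 2001 ends with Tuesday Nov 27 2001.
December 2001 ends with Tuesday Dec 25 2001.

Dec 25 2001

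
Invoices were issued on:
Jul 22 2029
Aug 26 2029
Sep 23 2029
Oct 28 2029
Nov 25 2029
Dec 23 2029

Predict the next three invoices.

All dates are Sundays, 35, 28, 35, 28, 28 days apart.
Specifically, the 4th Sunday of each month.
4th Sunday of January 2030: Jan 27 2030.
February 2030 — 4th Sunday is Feb 24 2030.
4th Sunday of March 2030: Mar 24 2030.

Jan 27 2030, Feb 24 2030, Mar 24 2030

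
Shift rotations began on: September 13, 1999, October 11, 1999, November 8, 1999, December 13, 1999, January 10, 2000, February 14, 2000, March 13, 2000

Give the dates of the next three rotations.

Gaps: 28, 28, 35, 28, 35, 28 days — a mix of 28 and 35. Every date is a Monday.
Each is the 2nd Monday of its month.
2nd Monday of April 2000: April 10, 2000.
2nd Monday of May 2000: May 8, 2000.
2nd Monday of June 2000: June 12, 2000.

April 10, 2000; May 8, 2000; June 12, 2000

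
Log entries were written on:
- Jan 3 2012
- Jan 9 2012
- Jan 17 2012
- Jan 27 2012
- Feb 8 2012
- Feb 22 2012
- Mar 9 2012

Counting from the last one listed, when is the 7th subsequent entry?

Aug 24 2012

Intervals are 6, 8, 10, 12, 14, 16 days — an arithmetic progression with common difference 2.
Next gap: 18 days. Mar 9 2012 + 18 days = Mar 27 2012.
Next gap: 20 days. Mar 27 2012 + 20 days = Apr 16 2012.
Next gap: 22 days. Apr 16 2012 + 22 days = May 8 2012.
Next gap: 24 days. May 8 2012 + 24 days = Jun 1 2012.
Next gap: 26 days. Jun 1 2012 + 26 days = Jun 27 2012.
Next gap: 28 days. Jun 27 2012 + 28 days = Jul 25 2012.
Next gap: 30 days. Jul 25 2012 + 30 days = Aug 24 2012.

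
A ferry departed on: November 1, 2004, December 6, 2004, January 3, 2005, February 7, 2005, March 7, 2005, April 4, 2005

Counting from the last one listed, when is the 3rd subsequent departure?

July 4, 2005

These are Mondays at 28- or 35-day spacing (35, 28, 35, 28, 28).
The pattern: 1st Monday of the month.
May 2005 — 1st Monday is May 2, 2005.
1st Monday of June 2005: June 6, 2005.
July 2005 — 1st Monday is July 4, 2005.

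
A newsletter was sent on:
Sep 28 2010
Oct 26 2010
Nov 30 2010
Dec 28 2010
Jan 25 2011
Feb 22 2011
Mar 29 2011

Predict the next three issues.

Apr 26 2011, May 31 2011, Jun 28 2011

Every date is a Tuesday; gaps 28, 35, 28, 28, 28, 35 days.
Each is the last Tuesday of its month (at least one falls on the 29th or later, ruling out '4th Tuesday').
Last Tuesday of April 2011: Apr 26 2011.
May 2011 ends with Tuesday May 31 2011.
Last Tuesday of June 2011: Jun 28 2011.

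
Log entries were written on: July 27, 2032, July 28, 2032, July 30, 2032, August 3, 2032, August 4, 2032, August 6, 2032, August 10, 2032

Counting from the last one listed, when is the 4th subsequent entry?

August 18, 2032

Every event lands on a Tuesday or Wednesday or Friday (gaps cycle 1, 2, 4, 1, 2, 4).
So the schedule is: every Tuesday, Wednesday and Friday.
Next Wednesday: August 11, 2032.
The following Friday is August 13, 2032.
Next Tuesday: August 17, 2032.
The following Wednesday is August 18, 2032.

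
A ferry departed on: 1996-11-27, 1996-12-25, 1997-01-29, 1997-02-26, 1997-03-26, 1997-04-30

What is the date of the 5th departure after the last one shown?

These are Wednesdays with 28, 35, 28, 28, 35-day gaps.
Each is the final Wednesday of its month — 1997-01-29 is past the 28th, so '4th Wednesday' doesn't fit.
May 1997 ends with Wednesday 1997-05-28.
June 1997 ends with Wednesday 1997-06-25.
July 1997 ends with Wednesday 1997-07-30.
Last Wednesday of August 1997: 1997-08-27.
Last Wednesday of September 1997: 1997-09-24.

1997-09-24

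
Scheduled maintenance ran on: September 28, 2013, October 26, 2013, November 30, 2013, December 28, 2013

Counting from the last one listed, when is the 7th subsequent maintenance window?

Every date is a Saturday; gaps 28, 35, 28 days.
Each is the last Saturday of its month (at least one falls on the 29th or later, ruling out '4th Saturday').
Last Saturday of January 2014: January 25, 2014.
Last Saturday of February 2014: February 22, 2014.
Last Saturday of March 2014: March 29, 2014.
April 2014 ends with Saturday April 26, 2014.
May 2014 ends with Saturday May 31, 2014.
Last Saturday of June 2014: June 28, 2014.
July 2014 ends with Saturday July 26, 2014.

July 26, 2014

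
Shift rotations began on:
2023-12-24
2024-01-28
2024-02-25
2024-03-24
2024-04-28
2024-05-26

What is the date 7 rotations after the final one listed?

All dates are Sundays, 35, 28, 28, 35, 28 days apart.
Specifically, the 4th Sunday of each month.
June 2024 — 4th Sunday is 2024-06-23.
4th Sunday of July 2024: 2024-07-28.
4th Sunday of August 2024: 2024-08-25.
September 2024 — 4th Sunday is 2024-09-22.
4th Sunday of October 2024: 2024-10-27.
November 2024 — 4th Sunday is 2024-11-24.
December 2024 — 4th Sunday is 2024-12-22.

2024-12-22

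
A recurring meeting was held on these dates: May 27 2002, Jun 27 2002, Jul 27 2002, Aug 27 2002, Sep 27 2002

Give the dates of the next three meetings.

The day-of-month is always 27 (31, 30, 31, 31 days between events).
So this recurs on the 27th of each month.
Next: October 2002 → Oct 27 2002.
Next: November 2002 → Nov 27 2002.
Next: December 2002 → Dec 27 2002.

Oct 27 2002, Nov 27 2002, Dec 27 2002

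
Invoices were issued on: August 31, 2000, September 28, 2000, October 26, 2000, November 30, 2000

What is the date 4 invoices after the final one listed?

March 29, 2001

Every date is a Thursday; gaps 28, 28, 35 days.
Each is the last Thursday of its month (at least one falls on the 29th or later, ruling out '4th Thursday').
December 2000 ends with Thursday December 28, 2000.
January 2001 ends with Thursday January 25, 2001.
Last Thursday of February 2001: February 22, 2001.
March 2001 ends with Thursday March 29, 2001.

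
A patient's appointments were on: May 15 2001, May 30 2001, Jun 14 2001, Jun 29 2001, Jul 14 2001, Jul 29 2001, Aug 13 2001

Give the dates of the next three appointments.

Aug 28 2001, Sep 12 2001, Sep 27 2001

Gaps between consecutive events: 15, 15, 15, 15, 15, 15 days — a constant 15-day interval.
Aug 13 2001 + 15 days = Aug 28 2001.
Aug 28 2001 + 15 days = Sep 12 2001.
Sep 12 2001 + 15 days = Sep 27 2001.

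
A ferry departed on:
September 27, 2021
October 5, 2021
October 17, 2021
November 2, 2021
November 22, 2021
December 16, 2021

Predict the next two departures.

The spacing grows by 4 each time: 8, 12, 16, 20, 24 days.
Next gap: 28 days. December 16, 2021 + 28 days = January 13, 2022.
Next gap: 32 days. January 13, 2022 + 32 days = February 14, 2022.

January 13, 2022; February 14, 2022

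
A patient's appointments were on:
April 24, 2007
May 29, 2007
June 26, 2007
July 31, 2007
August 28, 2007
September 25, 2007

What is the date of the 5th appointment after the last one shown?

All Tuesdays; the gaps (35, 28, 35, 28, 28) vary with month length.
This is the last Tuesday of each month.
October 2007 ends with Tuesday October 30, 2007.
November 2007 ends with Tuesday November 27, 2007.
December 2007 ends with Tuesday December 25, 2007.
January 2008 ends with Tuesday January 29, 2008.
Last Tuesday of February 2008: February 26, 2008.

February 26, 2008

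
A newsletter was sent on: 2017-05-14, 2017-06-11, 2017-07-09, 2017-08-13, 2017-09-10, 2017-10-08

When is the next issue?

All dates are Sundays, 28, 28, 35, 28, 28 days apart.
Specifically, the 2nd Sunday of each month.
2nd Sunday of November 2017: 2017-11-12.

2017-11-12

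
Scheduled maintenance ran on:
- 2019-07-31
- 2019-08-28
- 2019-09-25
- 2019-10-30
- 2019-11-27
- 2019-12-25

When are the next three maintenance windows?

All Wednesdays; the gaps (28, 28, 35, 28, 28) vary with month length.
This is the last Wednesday of each month.
Last Wednesday of January 2020: 2020-01-29.
February 2020 ends with Wednesday 2020-02-26.
Last Wednesday of March 2020: 2020-03-25.

2020-01-29, 2020-02-26, 2020-03-25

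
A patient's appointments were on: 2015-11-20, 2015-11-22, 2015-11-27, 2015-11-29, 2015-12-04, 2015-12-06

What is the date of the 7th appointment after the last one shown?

The gap pattern 2, 5, 2, 5, 2 repeats every 2 events.
These are the Fridays and Sundays of each week.
The following Friday is 2015-12-11.
Next Sunday: 2015-12-13.
Next Friday: 2015-12-18.
Next Sunday: 2015-12-20.
The following Friday is 2015-12-25.
Next Sunday: 2015-12-27.
The following Friday is 2016-01-01.

2016-01-01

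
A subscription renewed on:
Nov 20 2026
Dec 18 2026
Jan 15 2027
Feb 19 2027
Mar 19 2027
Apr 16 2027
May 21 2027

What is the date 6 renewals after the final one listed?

These are Fridays at 28- or 35-day spacing (28, 28, 35, 28, 28, 35).
The pattern: 3rd Friday of the month.
3rd Friday of June 2027: Jun 18 2027.
3rd Friday of July 2027: Jul 16 2027.
August 2027 — 3rd Friday is Aug 20 2027.
3rd Friday of September 2027: Sep 17 2027.
3rd Friday of October 2027: Oct 15 2027.
3rd Friday of November 2027: Nov 19 2027.

Nov 19 2027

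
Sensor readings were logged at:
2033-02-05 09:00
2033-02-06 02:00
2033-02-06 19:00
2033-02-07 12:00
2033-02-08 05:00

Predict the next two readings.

2033-02-08 22:00, 2033-02-09 15:00

The interval is a steady 17 hours (17, 17, 17, 17).
2033-02-08 05:00 + 17 h = 2033-02-08 22:00.
2033-02-08 22:00 + 17 h = 2033-02-09 15:00.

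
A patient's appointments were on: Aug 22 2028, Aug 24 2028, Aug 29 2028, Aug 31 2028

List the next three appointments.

Sep 5 2028, Sep 7 2028, Sep 12 2028

Every event lands on a Tuesday or Thursday (gaps cycle 2, 5, 2).
So the schedule is: every Tuesday and Thursday.
The following Tuesday is Sep 5 2028.
Next Thursday: Sep 7 2028.
The following Tuesday is Sep 12 2028.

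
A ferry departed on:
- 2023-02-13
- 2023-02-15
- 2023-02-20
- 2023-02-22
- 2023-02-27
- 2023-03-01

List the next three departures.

2023-03-06, 2023-03-08, 2023-03-13

Every event lands on a Monday or Wednesday (gaps cycle 2, 5, 2, 5, 2).
So the schedule is: every Monday and Wednesday.
The following Monday is 2023-03-06.
The following Wednesday is 2023-03-08.
Next Monday: 2023-03-13.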